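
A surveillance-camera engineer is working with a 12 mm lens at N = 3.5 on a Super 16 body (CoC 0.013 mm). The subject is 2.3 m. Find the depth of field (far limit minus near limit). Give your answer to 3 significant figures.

Hyperfocal distance H = f²/(N·c) + f = 12²/(3.5 × 0.013) + 12 = 144/0.0455 + 12 ≈ 3176.8 mm ≈ 3.177 m.
Near limit Dn = s·(H − f)/(H + s − 2f) = 2300 × (3176.8 − 12) / (3176.8 + 2300 − 2 × 12) = 2300 × 3164.8 / 5452.8 ≈ 1334.9 mm.
Far limit Df = s·(H − f)/(H − s) = 2300 × (3176.8 − 12) / (3176.8 − 2300) = 2300 × 3164.8 / 876.8 ≈ 8301.6 mm.
Depth of field = Df − Dn = 8301.6 − 1334.9 ≈ 6966.7 mm ≈ 6.97 m.

6.97 m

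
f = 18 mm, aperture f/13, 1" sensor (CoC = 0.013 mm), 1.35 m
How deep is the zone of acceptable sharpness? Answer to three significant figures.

Hyperfocal distance H = f²/(N·c) + f = 18²/(13 × 0.013) + 18 = 324/0.169 + 18 ≈ 1935.2 mm ≈ 1.935 m.
Near limit Dn = s·(H − f)/(H + s − 2f) = 1350 × (1935.2 − 18) / (1935.2 + 1350 − 2 × 18) = 1350 × 1917.2 / 3249.2 ≈ 796.6 mm.
Far limit Df = s·(H − f)/(H − s) = 1350 × (1935.2 − 18) / (1935.2 − 1350) = 1350 × 1917.2 / 585.2 ≈ 4423.0 mm.
Depth of field = Df − Dn = 4423.0 − 796.6 ≈ 3626.4 mm ≈ 3.63 m.

3.63 m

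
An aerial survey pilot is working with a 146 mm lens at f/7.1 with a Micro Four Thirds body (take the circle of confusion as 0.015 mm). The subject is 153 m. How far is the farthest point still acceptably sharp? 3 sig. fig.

647 m

Hyperfocal distance H = f²/(N·c) + f = 146²/(7.1 × 0.015) + 146 = 21316/0.1065 + 146 ≈ 200296.2 mm ≈ 200.3 m.
Far limit Df = s·(H − f)/(H − s) = 153000 × (200296.2 − 146) / (200296.2 − 153000) = 153000 × 200150.2 / 47296.2 ≈ 647472 mm ≈ 647 m.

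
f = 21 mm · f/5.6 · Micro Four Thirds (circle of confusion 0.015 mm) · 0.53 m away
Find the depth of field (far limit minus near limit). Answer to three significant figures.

Hyperfocal distance H = f²/(N·c) + f = 21²/(5.6 × 0.015) + 21 = 441/0.084 + 21 ≈ 5271.0 mm ≈ 5.271 m.
Near limit Dn = s·(H − f)/(H + s − 2f) = 530 × (5271.0 − 21) / (5271.0 + 530 − 2 × 21) = 530 × 5250.0 / 5759.0 ≈ 483.16 mm.
Far limit Df = s·(H − f)/(H − s) = 530 × (5271.0 − 21) / (5271.0 − 530) = 530 × 5250.0 / 4741.0 ≈ 586.90 mm.
Depth of field = Df − Dn = 586.90 − 483.16 ≈ 103.74 mm.

104 mm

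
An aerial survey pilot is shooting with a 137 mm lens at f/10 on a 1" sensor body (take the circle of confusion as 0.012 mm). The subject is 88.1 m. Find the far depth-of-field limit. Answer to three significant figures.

201 m

Hyperfocal distance H = f²/(N·c) + f = 137²/(10 × 0.012) + 137 = 18769/0.12 + 137 ≈ 156545.3 mm ≈ 156.5 m.
Far limit Df = s·(H − f)/(H − s) = 88100 × (156545.3 − 137) / (156545.3 − 88100) = 88100 × 156408.3 / 68445.3 ≈ 201322 mm ≈ 201 m.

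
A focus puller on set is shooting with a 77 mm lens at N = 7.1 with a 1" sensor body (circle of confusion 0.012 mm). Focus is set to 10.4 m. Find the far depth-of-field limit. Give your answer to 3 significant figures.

Hyperfocal distance H = f²/(N·c) + f = 77²/(7.1 × 0.012) + 77 = 5929/0.0852 + 77 ≈ 69666.2 mm ≈ 69.67 m.
Far limit Df = s·(H − f)/(H − s) = 10400 × (69666.2 − 77) / (69666.2 − 10400) = 10400 × 69589.2 / 59266.2 ≈ 12211 mm ≈ 12.2 m.

12.2 m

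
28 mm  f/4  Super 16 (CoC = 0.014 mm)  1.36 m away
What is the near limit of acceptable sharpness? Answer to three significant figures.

1.24 m

Hyperfocal distance H = f²/(N·c) + f = 28²/(4 × 0.014) + 28 = 784/0.056 + 28 ≈ 14028.0 mm ≈ 14.03 m.
Near limit Dn = s·(H − f)/(H + s − 2f) = 1360 × (14028.0 − 28) / (14028.0 + 1360 − 2 × 28) = 1360 × 14000.0 / 15332.0 ≈ 1241.8 mm ≈ 1.24 m.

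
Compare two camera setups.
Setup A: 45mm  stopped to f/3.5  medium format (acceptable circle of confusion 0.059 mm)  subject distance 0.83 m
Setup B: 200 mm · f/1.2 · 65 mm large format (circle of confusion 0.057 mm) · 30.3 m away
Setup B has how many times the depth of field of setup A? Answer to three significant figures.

23.4

Setup A: H = 45²/(3.5×0.059) + 45 ≈ 9851.3 mm; DoF = Df − Dn = 902.22 − 768.48 ≈ 133.74 mm.
Setup B: H = 200²/(1.2×0.057) + 200 ≈ 584995.3 mm; DoF = Df − Dn = 31944.2 − 28816.8 ≈ 3127.4 mm.
Ratio = 3127.4 / 133.74 ≈ 23.4.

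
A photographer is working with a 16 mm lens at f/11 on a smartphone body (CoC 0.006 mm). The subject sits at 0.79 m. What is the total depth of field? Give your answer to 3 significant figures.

Hyperfocal distance H = f²/(N·c) + f = 16²/(11 × 0.006) + 16 = 256/0.066 + 16 ≈ 3894.8 mm ≈ 3.895 m.
Near limit Dn = s·(H − f)/(H + s − 2f) = 790 × (3894.8 − 16) / (3894.8 + 790 − 2 × 16) = 790 × 3878.8 / 4652.8 ≈ 658.58 mm.
Far limit Df = s·(H − f)/(H − s) = 790 × (3894.8 − 16) / (3894.8 − 790) = 790 × 3878.8 / 3104.8 ≈ 986.94 mm.
Depth of field = Df − Dn = 986.94 − 658.58 ≈ 328.36 mm.

328 mm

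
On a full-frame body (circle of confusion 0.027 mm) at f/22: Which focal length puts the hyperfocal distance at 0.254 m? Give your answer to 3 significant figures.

12.0 mm

From H = f²/(N·c) + f, with f ≪ H: f ≈ √(H·N·c) = √(254 × 22 × 0.027) = √150.88 ≈ 12.28 mm.
Exact: f² + N·c·f − N·c·H = 0 ⇒ f = (−N·c + √((N·c)² + 4·N·c·H))/2 = (−0.594 + √603.86)/2 ≈ 11.990 mm ≈ 12.0 mm.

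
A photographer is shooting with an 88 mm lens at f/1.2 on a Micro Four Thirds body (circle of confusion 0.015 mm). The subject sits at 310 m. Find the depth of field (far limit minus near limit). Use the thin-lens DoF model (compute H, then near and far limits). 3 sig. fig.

Hyperfocal distance H = f²/(N·c) + f = 88²/(1.2 × 0.015) + 88 = 7744/0.018 + 88 ≈ 430310.2 mm ≈ 430.3 m.
Near limit Dn = s·(H − f)/(H + s − 2f) = 310000 × (430310.2 − 88) / (430310.2 + 310000 − 2 × 88) = 310000 × 430222.2 / 740134.2 ≈ 180196 mm.
Far limit Df = s·(H − f)/(H − s) = 310000 × (430310.2 − 88) / (430310.2 − 310000) = 310000 × 430222.2 / 120310.2 ≈ 1108542 mm.
Depth of field = Df − Dn = 1108542 − 180196 ≈ 928346 mm ≈ 928 m.

928 m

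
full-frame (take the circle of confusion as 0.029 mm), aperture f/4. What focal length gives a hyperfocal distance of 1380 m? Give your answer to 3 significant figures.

400 mm

From H = f²/(N·c) + f, with f ≪ H: f ≈ √(H·N·c) = √(1380000 × 4 × 0.029) = √160080 ≈ 400.1 mm.
The +f correction barely moves this — solving exactly, f² + N·c·f − N·c·H = 0 ⇒ f = (−N·c + √((N·c)² + 4·N·c·H))/2 = (−0.116 + √640320)/2 ≈ 400.04 mm, so f ≈ 400 mm.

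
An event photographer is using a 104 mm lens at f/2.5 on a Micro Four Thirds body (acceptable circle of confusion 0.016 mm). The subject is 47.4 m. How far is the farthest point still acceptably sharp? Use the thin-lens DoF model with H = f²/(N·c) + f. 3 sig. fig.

57.4 m

Hyperfocal distance H = f²/(N·c) + f = 104²/(2.5 × 0.016) + 104 = 10816/0.04 + 104 ≈ 270504.0 mm ≈ 270.5 m.
Far limit Df = s·(H − f)/(H − s) = 47400 × (270504.0 − 104) / (270504.0 − 47400) = 47400 × 270400.0 / 223104.0 ≈ 57448 mm ≈ 57.4 m.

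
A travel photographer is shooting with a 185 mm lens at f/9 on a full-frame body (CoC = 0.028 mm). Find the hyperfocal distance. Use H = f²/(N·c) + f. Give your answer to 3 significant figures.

136 m

Hyperfocal distance H = f²/(N·c) + f = 185²/(9 × 0.028) + 185 = 34225/0.252 + 185 ≈ 135998.5 mm ≈ 136 m.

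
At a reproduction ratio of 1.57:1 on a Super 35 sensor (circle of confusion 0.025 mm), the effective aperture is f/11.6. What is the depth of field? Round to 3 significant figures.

0.235 mm

At magnification m, DoF ≈ 2·N_eff·c/m² = 2 × 11.6 × 0.025 / 1.57² = 0.58 / 2.465 ≈ 0.235 mm.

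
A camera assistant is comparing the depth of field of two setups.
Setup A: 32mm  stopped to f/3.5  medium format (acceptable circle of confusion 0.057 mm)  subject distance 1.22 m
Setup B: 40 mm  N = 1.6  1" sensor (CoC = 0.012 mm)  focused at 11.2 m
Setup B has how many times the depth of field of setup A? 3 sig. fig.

5.12

Setup A: H = 32²/(3.5×0.057) + 32 ≈ 5164.8 mm; DoF = Df − Dn = 1587.41 − 990.70 ≈ 596.71 mm.
Setup B: H = 40²/(1.6×0.012) + 40 ≈ 83373.3 mm; DoF = Df − Dn = 12931.8 − 9877.2 ≈ 3054.6 mm.
Ratio = 3054.6 / 596.71 ≈ 5.12.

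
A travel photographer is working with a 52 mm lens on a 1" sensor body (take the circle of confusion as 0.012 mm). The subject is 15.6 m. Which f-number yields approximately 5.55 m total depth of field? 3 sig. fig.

f/2.50

Write h = H − f = f²/(N·c). The thin-lens limits are Dn = s·h/(h + (s−f)) and Df = s·h/(h − (s−f)), so DoF = Df − Dn = 2·s·(s−f)·h / (h² − (s−f)²).
That is a quadratic in h: DoF·h² − 2·s·(s−f)·h − DoF·(s−f)² = 0 ⇒ h = (s−f)·(s + √(s² + DoF²)) / DoF = 15548 × (15600 + √(15600² + 5550²)) / 5550 = 15548 × (15600 + 16557.9) / 5550 ≈ 90088 mm.
Then N = f²/(c·h) = 52² / (0.012 × 90088) = 2704 / 1081.1 ≈ 2.50.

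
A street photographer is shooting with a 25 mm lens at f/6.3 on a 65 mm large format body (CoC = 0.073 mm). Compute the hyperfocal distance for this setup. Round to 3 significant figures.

1.38 m

Hyperfocal distance H = f²/(N·c) + f = 25²/(6.3 × 0.073) + 25 = 625/0.4599 + 25 ≈ 1384.0 mm ≈ 1.38 m.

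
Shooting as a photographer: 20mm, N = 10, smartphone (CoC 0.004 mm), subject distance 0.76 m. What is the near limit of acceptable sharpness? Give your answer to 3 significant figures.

Hyperfocal distance H = f²/(N·c) + f = 20²/(10 × 0.004) + 20 = 400/0.04 + 20 ≈ 10020.0 mm ≈ 10.02 m.
Near limit Dn = s·(H − f)/(H + s − 2f) = 760 × (10020.0 − 20) / (10020.0 + 760 − 2 × 20) = 760 × 10000.0 / 10740.0 ≈ 707.64 mm ≈ 0.708 m.

0.708 m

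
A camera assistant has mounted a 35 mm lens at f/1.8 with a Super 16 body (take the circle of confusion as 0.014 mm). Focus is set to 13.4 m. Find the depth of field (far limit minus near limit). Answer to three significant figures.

Hyperfocal distance H = f²/(N·c) + f = 35²/(1.8 × 0.014) + 35 = 1225/0.0252 + 35 ≈ 48646.1 mm ≈ 48.65 m.
Near limit Dn = s·(H − f)/(H + s − 2f) = 13400 × (48646.1 − 35) / (48646.1 + 13400 − 2 × 35) = 13400 × 48611.1 / 61976.1 ≈ 10510.3 mm.
Far limit Df = s·(H − f)/(H − s) = 13400 × (48646.1 − 35) / (48646.1 − 13400) = 13400 × 48611.1 / 35246.1 ≈ 18481.2 mm.
Depth of field = Df − Dn = 18481.2 − 10510.3 ≈ 7970.9 mm ≈ 7.97 m.

7.97 m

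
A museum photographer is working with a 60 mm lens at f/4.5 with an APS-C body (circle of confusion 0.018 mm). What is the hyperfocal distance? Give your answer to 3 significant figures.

44.5 m

Hyperfocal distance H = f²/(N·c) + f = 60²/(4.5 × 0.018) + 60 = 3600/0.081 + 60 ≈ 44504.4 mm ≈ 44.5 m.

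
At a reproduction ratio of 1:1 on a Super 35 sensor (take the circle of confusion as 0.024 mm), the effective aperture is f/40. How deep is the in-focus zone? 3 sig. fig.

At magnification m, DoF ≈ 2·N_eff·c/m² = 2 × 40 × 0.024 / 1² = 1.92 / 1 ≈ 1.92 mm.

1.92 mm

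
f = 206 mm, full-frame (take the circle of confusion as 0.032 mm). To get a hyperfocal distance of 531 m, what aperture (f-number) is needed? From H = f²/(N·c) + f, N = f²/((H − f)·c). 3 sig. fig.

f/2.50

Rearrange H = f²/(N·c) + f for N: N = f² / ((H − f)·c).
N = 206² / ((531000 − 206) × 0.032) = 42436 / 16985 ≈ 2.50.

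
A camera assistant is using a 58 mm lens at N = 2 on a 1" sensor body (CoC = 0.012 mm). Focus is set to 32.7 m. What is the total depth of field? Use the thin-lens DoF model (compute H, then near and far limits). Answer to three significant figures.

16.1 m

Hyperfocal distance H = f²/(N·c) + f = 58²/(2 × 0.012) + 58 = 3364/0.024 + 58 ≈ 140224.7 mm ≈ 140.2 m.
Near limit Dn = s·(H − f)/(H + s − 2f) = 32700 × (140224.7 − 58) / (140224.7 + 32700 − 2 × 58) = 32700 × 140166.7 / 172808.7 ≈ 26523 mm.
Far limit Df = s·(H − f)/(H − s) = 32700 × (140224.7 − 58) / (140224.7 − 32700) = 32700 × 140166.7 / 107524.7 ≈ 42627 mm.
Depth of field = Df − Dn = 42627 − 26523 ≈ 16104 mm ≈ 16.1 m.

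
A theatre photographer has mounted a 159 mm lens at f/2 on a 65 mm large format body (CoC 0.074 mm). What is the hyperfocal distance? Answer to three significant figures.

Hyperfocal distance H = f²/(N·c) + f = 159²/(2 × 0.074) + 159 = 25281/0.148 + 159 ≈ 170976.6 mm ≈ 171 m.

171 m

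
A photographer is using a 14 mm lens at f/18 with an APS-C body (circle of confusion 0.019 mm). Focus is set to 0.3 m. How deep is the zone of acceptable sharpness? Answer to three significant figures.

Hyperfocal distance H = f²/(N·c) + f = 14²/(18 × 0.019) + 14 = 196/0.342 + 14 ≈ 587.1 mm ≈ 0.587 m.
Near limit Dn = s·(H − f)/(H + s − 2f) = 300 × (587.1 − 14) / (587.1 + 300 − 2 × 14) = 300 × 573.1 / 859.1 ≈ 200.13 mm.
Far limit Df = s·(H − f)/(H − s) = 300 × (587.1 − 14) / (587.1 − 300) = 300 × 573.1 / 287.1 ≈ 598.85 mm.
Depth of field = Df − Dn = 598.85 − 200.13 ≈ 398.72 mm.

399 mm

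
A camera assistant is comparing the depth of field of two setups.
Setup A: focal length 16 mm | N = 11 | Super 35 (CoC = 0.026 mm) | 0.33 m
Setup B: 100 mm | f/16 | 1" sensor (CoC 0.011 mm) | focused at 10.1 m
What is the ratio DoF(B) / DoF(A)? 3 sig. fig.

13.9

Setup A: H = 16²/(11×0.026) + 16 ≈ 911.1 mm; DoF = Df − Dn = 508.32 − 244.30 ≈ 264.02 mm.
Setup B: H = 100²/(16×0.011) + 100 ≈ 56918.2 mm; DoF = Df − Dn = 12257.3 − 8588.4 ≈ 3668.9 mm.
Ratio = 3668.9 / 264.02 ≈ 13.9.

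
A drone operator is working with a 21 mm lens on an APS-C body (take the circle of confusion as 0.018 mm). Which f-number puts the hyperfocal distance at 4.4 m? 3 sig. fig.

f/5.59

Rearrange H = f²/(N·c) + f for N: N = f² / ((H − f)·c).
N = 21² / ((4400 − 21) × 0.018) = 441 / 78.82 ≈ 5.59.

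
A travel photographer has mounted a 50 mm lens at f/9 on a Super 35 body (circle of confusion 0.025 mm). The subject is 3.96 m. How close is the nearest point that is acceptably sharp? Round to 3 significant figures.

Hyperfocal distance H = f²/(N·c) + f = 50²/(9 × 0.025) + 50 = 2500/0.225 + 50 ≈ 11161.1 mm ≈ 11.16 m.
Near limit Dn = s·(H − f)/(H + s − 2f) = 3960 × (11161.1 − 50) / (11161.1 + 3960 − 2 × 50) = 3960 × 11111.1 / 15021.1 ≈ 2929.2 mm ≈ 2.93 m.

2.93 m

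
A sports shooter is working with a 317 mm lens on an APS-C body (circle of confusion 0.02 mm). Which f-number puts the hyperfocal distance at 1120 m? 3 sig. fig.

Rearrange H = f²/(N·c) + f for N: N = f² / ((H − f)·c).
N = 317² / ((1120000 − 317) × 0.02) = 100489 / 22394 ≈ 4.49.

f/4.49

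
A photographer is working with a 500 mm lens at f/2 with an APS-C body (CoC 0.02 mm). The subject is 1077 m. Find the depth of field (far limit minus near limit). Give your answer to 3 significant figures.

Hyperfocal distance H = f²/(N·c) + f = 500²/(2 × 0.02) + 500 = 250000/0.04 + 500 ≈ 6250500.0 mm ≈ 6250 m.
Near limit Dn = s·(H − f)/(H + s − 2f) = 1077000 × (6250500.0 − 500) / (6250500.0 + 1077000 − 2 × 500) = 1077000 × 6250000.0 / 7326500.0 ≈ 918754 mm.
Far limit Df = s·(H − f)/(H − s) = 1077000 × (6250500.0 − 500) / (6250500.0 − 1077000) = 1077000 × 6250000.0 / 5173500.0 ≈ 1301102 mm.
Depth of field = Df − Dn = 1301102 − 918754 ≈ 382348 mm ≈ 382 m.

382 m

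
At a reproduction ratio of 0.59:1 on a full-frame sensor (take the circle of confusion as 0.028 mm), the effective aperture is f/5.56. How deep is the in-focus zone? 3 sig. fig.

At magnification m, DoF ≈ 2·N_eff·c/m² = 2 × 5.56 × 0.028 / 0.59² = 0.3114 / 0.3481 ≈ 0.894 mm.

0.894 mm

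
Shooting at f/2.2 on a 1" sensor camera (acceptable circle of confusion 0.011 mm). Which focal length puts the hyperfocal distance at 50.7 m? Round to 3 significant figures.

From H = f²/(N·c) + f, with f ≪ H: f ≈ √(H·N·c) = √(50700 × 2.2 × 0.011) = √1226.9 ≈ 35.03 mm.
The +f correction barely moves this — solving exactly, f² + N·c·f − N·c·H = 0 ⇒ f = (−N·c + √((N·c)² + 4·N·c·H))/2 = (−0.0242 + √4907.8)/2 ≈ 35.016 mm, so f ≈ 35.0 mm.

35.0 mm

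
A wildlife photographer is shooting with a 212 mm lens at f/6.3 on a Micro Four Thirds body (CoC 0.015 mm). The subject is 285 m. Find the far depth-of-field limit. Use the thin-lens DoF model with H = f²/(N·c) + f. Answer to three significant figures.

Hyperfocal distance H = f²/(N·c) + f = 212²/(6.3 × 0.015) + 212 = 44944/0.0945 + 212 ≈ 475809.9 mm ≈ 475.8 m.
Far limit Df = s·(H − f)/(H − s) = 285000 × (475809.9 − 212) / (475809.9 − 285000) = 285000 × 475597.9 / 190809.9 ≈ 710369 mm ≈ 710 m.

710 m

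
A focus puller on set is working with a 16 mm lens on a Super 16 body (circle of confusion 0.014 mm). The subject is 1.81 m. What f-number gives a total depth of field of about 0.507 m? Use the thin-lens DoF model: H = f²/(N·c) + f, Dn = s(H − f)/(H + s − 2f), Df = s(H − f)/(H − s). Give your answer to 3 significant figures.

f/1.40

Write h = H − f = f²/(N·c). The thin-lens limits are Dn = s·h/(h + (s−f)) and Df = s·h/(h − (s−f)), so DoF = Df − Dn = 2·s·(s−f)·h / (h² − (s−f)²).
That is a quadratic in h: DoF·h² − 2·s·(s−f)·h − DoF·(s−f)² = 0 ⇒ h = (s−f)·(s + √(s² + DoF²)) / DoF = 1794 × (1810 + √(1810² + 507²)) / 507 = 1794 × (1810 + 1879.67) / 507 ≈ 13056 mm.
Then N = f²/(c·h) = 16² / (0.014 × 13056) = 256 / 182.78 ≈ 1.40.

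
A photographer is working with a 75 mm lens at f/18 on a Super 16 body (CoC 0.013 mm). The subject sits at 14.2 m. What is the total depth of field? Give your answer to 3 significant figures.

Hyperfocal distance H = f²/(N·c) + f = 75²/(18 × 0.013) + 75 = 5625/0.234 + 75 ≈ 24113.5 mm ≈ 24.11 m.
Near limit Dn = s·(H − f)/(H + s − 2f) = 14200 × (24113.5 − 75) / (24113.5 + 14200 − 2 × 75) = 14200 × 24038.5 / 38163.5 ≈ 8944 mm.
Far limit Df = s·(H − f)/(H − s) = 14200 × (24113.5 − 75) / (24113.5 − 14200) = 14200 × 24038.5 / 9913.5 ≈ 34433 mm.
Depth of field = Df − Dn = 34433 − 8944 ≈ 25489 mm ≈ 25.5 m.

25.5 m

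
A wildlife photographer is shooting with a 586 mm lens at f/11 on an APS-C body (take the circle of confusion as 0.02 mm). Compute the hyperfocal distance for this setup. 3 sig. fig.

1560 m

Hyperfocal distance H = f²/(N·c) + f = 586²/(11 × 0.02) + 586 = 343396/0.22 + 586 ≈ 1561476.9 mm ≈ 1560 m.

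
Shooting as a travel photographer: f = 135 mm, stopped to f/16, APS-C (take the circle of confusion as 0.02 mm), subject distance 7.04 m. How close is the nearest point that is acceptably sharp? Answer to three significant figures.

6.28 m

Hyperfocal distance H = f²/(N·c) + f = 135²/(16 × 0.02) + 135 = 18225/0.32 + 135 ≈ 57088.1 mm ≈ 57.09 m.
Near limit Dn = s·(H − f)/(H + s − 2f) = 7040 × (57088.1 − 135) / (57088.1 + 7040 − 2 × 135) = 7040 × 56953.1 / 63858.1 ≈ 6278.8 mm ≈ 6.28 m.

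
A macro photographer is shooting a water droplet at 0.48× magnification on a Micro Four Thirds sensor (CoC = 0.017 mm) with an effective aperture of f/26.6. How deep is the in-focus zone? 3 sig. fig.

At magnification m, DoF ≈ 2·N_eff·c/m² = 2 × 26.6 × 0.017 / 0.48² = 0.9044 / 0.2304 ≈ 3.93 mm.

3.93 mm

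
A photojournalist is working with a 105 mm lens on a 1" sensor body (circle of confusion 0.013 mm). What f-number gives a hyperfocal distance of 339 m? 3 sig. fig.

f/2.50

Rearrange H = f²/(N·c) + f for N: N = f² / ((H − f)·c).
N = 105² / ((339000 − 105) × 0.013) = 11025 / 4406 ≈ 2.50.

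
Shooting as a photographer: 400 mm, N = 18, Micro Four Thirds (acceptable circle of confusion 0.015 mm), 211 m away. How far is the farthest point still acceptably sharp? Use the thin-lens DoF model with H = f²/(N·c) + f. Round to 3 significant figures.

327 m

Hyperfocal distance H = f²/(N·c) + f = 400²/(18 × 0.015) + 400 = 160000/0.27 + 400 ≈ 592992.6 mm ≈ 593.0 m.
Far limit Df = s·(H − f)/(H − s) = 211000 × (592992.6 − 400) / (592992.6 − 211000) = 211000 × 592592.6 / 381992.6 ≈ 327328 mm ≈ 327 m.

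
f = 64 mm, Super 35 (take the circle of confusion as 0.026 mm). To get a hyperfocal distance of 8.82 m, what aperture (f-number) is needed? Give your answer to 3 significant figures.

f/18

Rearrange H = f²/(N·c) + f for N: N = f² / ((H − f)·c).
N = 64² / ((8820 − 64) × 0.026) = 4096 / 227.7 ≈ 18.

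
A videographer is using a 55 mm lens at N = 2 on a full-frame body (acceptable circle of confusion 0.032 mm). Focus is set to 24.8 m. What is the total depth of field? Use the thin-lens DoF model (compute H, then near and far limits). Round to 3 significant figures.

Hyperfocal distance H = f²/(N·c) + f = 55²/(2 × 0.032) + 55 = 3025/0.064 + 55 ≈ 47320.6 mm ≈ 47.32 m.
Near limit Dn = s·(H − f)/(H + s − 2f) = 24800 × (47320.6 − 55) / (47320.6 + 24800 − 2 × 55) = 24800 × 47265.6 / 72010.6 ≈ 16278 mm.
Far limit Df = s·(H − f)/(H − s) = 24800 × (47320.6 − 55) / (47320.6 − 24800) = 24800 × 47265.6 / 22520.6 ≈ 52050 mm.
Depth of field = Df − Dn = 52050 − 16278 ≈ 35772 mm ≈ 35.8 m.

35.8 m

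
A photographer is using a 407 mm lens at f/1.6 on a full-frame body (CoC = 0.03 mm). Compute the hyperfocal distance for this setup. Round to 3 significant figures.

3450 m

Hyperfocal distance H = f²/(N·c) + f = 407²/(1.6 × 0.03) + 407 = 165649/0.048 + 407 ≈ 3451427.8 mm ≈ 3450 m.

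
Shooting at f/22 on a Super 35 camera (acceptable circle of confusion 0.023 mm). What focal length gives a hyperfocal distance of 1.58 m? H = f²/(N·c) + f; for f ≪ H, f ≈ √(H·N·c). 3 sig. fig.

28.0 mm

From H = f²/(N·c) + f, with f ≪ H: f ≈ √(H·N·c) = √(1580 × 22 × 0.023) = √799.48 ≈ 28.28 mm.
Exact: f² + N·c·f − N·c·H = 0 ⇒ f = (−N·c + √((N·c)² + 4·N·c·H))/2 = (−0.506 + √3198.2)/2 ≈ 28.023 mm ≈ 28.0 mm.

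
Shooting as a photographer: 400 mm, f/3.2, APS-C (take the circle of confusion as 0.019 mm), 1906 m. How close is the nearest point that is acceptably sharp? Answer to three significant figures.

Hyperfocal distance H = f²/(N·c) + f = 400²/(3.2 × 0.019) + 400 = 160000/0.0608 + 400 ≈ 2631978.9 mm ≈ 2632 m.
Near limit Dn = s·(H − f)/(H + s − 2f) = 1906000 × (2631978.9 − 400) / (2631978.9 + 1906000 − 2 × 400) = 1906000 × 2631578.9 / 4537178.9 ≈ 1105486 mm ≈ 1110 m.

1110 m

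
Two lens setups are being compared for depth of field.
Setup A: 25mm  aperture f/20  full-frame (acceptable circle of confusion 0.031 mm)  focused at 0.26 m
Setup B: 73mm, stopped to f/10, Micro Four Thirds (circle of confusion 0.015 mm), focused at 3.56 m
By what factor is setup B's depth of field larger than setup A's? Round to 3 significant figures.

Setup A: H = 25²/(20×0.031) + 25 ≈ 1033.1 mm; DoF = Df − Dn = 339.04 − 210.85 ≈ 128.19 mm.
Setup B: H = 73²/(10×0.015) + 73 ≈ 35599.7 mm; DoF = Df − Dn = 3947.45 − 3241.81 ≈ 705.64 mm.
Ratio = 705.64 / 128.19 ≈ 5.50.

5.50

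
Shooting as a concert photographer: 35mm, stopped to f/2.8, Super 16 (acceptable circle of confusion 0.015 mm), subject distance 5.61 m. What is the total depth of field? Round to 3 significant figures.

Hyperfocal distance H = f²/(N·c) + f = 35²/(2.8 × 0.015) + 35 = 1225/0.042 + 35 ≈ 29201.7 mm ≈ 29.20 m.
Near limit Dn = s·(H − f)/(H + s − 2f) = 5610 × (29201.7 − 35) / (29201.7 + 5610 − 2 × 35) = 5610 × 29166.7 / 34741.7 ≈ 4709.8 mm.
Far limit Df = s·(H − f)/(H − s) = 5610 × (29201.7 − 35) / (29201.7 − 5610) = 5610 × 29166.7 / 23591.7 ≈ 6935.7 mm.
Depth of field = Df − Dn = 6935.7 − 4709.8 ≈ 2225.9 mm ≈ 2.23 m.

2.23 m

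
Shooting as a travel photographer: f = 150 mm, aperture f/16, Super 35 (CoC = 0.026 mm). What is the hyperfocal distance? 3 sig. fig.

Hyperfocal distance H = f²/(N·c) + f = 150²/(16 × 0.026) + 150 = 22500/0.416 + 150 ≈ 54236.5 mm ≈ 54.2 m.

54.2 m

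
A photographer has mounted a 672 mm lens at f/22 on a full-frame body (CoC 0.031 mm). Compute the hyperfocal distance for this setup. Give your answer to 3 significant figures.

Hyperfocal distance H = f²/(N·c) + f = 672²/(22 × 0.031) + 672 = 451584/0.682 + 672 ≈ 662818.6 mm ≈ 663 m.

663 m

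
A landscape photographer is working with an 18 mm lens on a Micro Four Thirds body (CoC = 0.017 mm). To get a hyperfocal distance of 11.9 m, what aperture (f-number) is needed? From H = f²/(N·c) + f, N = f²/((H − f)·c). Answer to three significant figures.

Rearrange H = f²/(N·c) + f for N: N = f² / ((H − f)·c).
N = 18² / ((11900 − 18) × 0.017) = 324 / 202.0 ≈ 1.60.

f/1.60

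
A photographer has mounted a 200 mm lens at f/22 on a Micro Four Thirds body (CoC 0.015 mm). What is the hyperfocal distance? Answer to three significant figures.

121 m

Hyperfocal distance H = f²/(N·c) + f = 200²/(22 × 0.015) + 200 = 40000/0.33 + 200 ≈ 121412.1 mm ≈ 121 m.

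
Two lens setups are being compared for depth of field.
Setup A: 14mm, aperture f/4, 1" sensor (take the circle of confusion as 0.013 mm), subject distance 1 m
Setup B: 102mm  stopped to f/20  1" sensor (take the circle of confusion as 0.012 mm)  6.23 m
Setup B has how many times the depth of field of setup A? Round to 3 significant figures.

3.20

Setup A: H = 14²/(4×0.013) + 14 ≈ 3783.2 mm; DoF = Df − Dn = 1354.26 − 792.65 ≈ 561.61 mm.
Setup B: H = 102²/(20×0.012) + 102 ≈ 43452.0 mm; DoF = Df − Dn = 7255.7 − 5458.4 ≈ 1797.3 mm.
Ratio = 1797.3 / 561.61 ≈ 3.20.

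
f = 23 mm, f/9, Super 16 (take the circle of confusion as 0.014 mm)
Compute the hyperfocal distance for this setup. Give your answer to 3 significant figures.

4.22 m

Hyperfocal distance H = f²/(N·c) + f = 23²/(9 × 0.014) + 23 = 529/0.126 + 23 ≈ 4221.4 mm ≈ 4.22 m.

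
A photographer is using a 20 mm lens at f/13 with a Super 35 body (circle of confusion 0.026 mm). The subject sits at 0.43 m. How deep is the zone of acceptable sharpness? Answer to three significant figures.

Hyperfocal distance H = f²/(N·c) + f = 20²/(13 × 0.026) + 20 = 400/0.338 + 20 ≈ 1203.4 mm ≈ 1.203 m.
Near limit Dn = s·(H − f)/(H + s − 2f) = 430 × (1203.4 − 20) / (1203.4 + 430 − 2 × 20) = 430 × 1183.4 / 1593.4 ≈ 319.36 mm.
Far limit Df = s·(H − f)/(H − s) = 430 × (1203.4 − 20) / (1203.4 − 430) = 430 × 1183.4 / 773.4 ≈ 657.95 mm.
Depth of field = Df − Dn = 657.95 − 319.36 ≈ 338.59 mm.

339 mm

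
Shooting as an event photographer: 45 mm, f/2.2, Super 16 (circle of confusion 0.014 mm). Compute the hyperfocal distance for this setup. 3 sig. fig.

Hyperfocal distance H = f²/(N·c) + f = 45²/(2.2 × 0.014) + 45 = 2025/0.0308 + 45 ≈ 65791.8 mm ≈ 65.8 m.

65.8 m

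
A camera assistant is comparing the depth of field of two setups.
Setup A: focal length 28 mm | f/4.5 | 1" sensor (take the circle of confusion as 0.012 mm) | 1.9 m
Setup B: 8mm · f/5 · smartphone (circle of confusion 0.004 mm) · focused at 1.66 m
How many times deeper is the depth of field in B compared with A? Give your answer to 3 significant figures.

Setup A: H = 28²/(4.5×0.012) + 28 ≈ 14546.5 mm; DoF = Df − Dn = 2181.25 − 1683.00 ≈ 498.25 mm.
Setup B: H = 8²/(5×0.004) + 8 ≈ 3208.0 mm; DoF = Df − Dn = 3431.5 − 1094.8 ≈ 2336.7 mm.
Ratio = 2336.7 / 498.25 ≈ 4.69.

4.69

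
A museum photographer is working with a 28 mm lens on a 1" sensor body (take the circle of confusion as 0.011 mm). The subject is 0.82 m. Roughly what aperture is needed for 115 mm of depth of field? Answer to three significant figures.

f/6.28

Write h = H − f = f²/(N·c). The thin-lens limits are Dn = s·h/(h + (s−f)) and Df = s·h/(h − (s−f)), so DoF = Df − Dn = 2·s·(s−f)·h / (h² − (s−f)²).
That is a quadratic in h: DoF·h² − 2·s·(s−f)·h − DoF·(s−f)² = 0 ⇒ h = (s−f)·(s + √(s² + DoF²)) / DoF = 792 × (820 + √(820² + 115²)) / 115 = 792 × (820 + 828.025) / 115 ≈ 11350 mm.
Then N = f²/(c·h) = 28² / (0.011 × 11350) = 784 / 124.85 ≈ 6.28.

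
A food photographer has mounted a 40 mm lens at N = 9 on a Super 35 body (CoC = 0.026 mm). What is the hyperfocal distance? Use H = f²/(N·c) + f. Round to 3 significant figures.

Hyperfocal distance H = f²/(N·c) + f = 40²/(9 × 0.026) + 40 = 1600/0.234 + 40 ≈ 6877.6 mm ≈ 6.88 m.

6.88 m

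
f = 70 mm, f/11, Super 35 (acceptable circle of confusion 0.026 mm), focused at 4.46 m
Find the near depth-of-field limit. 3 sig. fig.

3.55 m

Hyperfocal distance H = f²/(N·c) + f = 70²/(11 × 0.026) + 70 = 4900/0.286 + 70 ≈ 17202.9 mm ≈ 17.20 m.
Near limit Dn = s·(H − f)/(H + s − 2f) = 4460 × (17202.9 − 70) / (17202.9 + 4460 − 2 × 70) = 4460 × 17132.9 / 21522.9 ≈ 3550.3 mm ≈ 3.55 m.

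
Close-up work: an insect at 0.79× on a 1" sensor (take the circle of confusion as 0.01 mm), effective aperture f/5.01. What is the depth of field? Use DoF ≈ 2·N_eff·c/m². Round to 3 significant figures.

At magnification m, DoF ≈ 2·N_eff·c/m² = 2 × 5.01 × 0.01 / 0.79² = 0.1002 / 0.6241 ≈ 0.161 mm.

0.161 mm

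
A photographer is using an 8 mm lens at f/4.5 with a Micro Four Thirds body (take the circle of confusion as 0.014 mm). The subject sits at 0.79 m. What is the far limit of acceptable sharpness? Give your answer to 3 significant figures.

Hyperfocal distance H = f²/(N·c) + f = 8²/(4.5 × 0.014) + 8 = 64/0.063 + 8 ≈ 1023.9 mm ≈ 1.024 m.
Far limit Df = s·(H − f)/(H − s) = 790 × (1023.9 − 8) / (1023.9 − 790) = 790 × 1015.9 / 233.9 ≈ 3431.5 mm ≈ 3.43 m.

3.43 m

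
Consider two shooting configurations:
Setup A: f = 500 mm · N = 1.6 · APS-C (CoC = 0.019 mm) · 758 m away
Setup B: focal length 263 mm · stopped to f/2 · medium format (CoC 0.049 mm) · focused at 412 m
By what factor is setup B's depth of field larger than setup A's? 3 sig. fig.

Setup A: H = 500²/(1.6×0.019) + 500 ≈ 8224184.2 mm; DoF = Df − Dn = 834905 − 694068 ≈ 140837 mm.
Setup B: H = 263²/(2×0.049) + 263 ≈ 706069.1 mm; DoF = Df − Dn = 988856 − 260207 ≈ 728649 mm.
Ratio = 728649 / 140837 ≈ 5.17.

5.17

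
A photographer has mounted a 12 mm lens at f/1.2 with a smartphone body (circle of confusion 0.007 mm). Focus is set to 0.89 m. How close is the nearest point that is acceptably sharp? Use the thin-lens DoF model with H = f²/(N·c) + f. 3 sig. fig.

0.847 m

Hyperfocal distance H = f²/(N·c) + f = 12²/(1.2 × 0.007) + 12 = 144/0.0084 + 12 ≈ 17154.9 mm ≈ 17.15 m.
Near limit Dn = s·(H − f)/(H + s − 2f) = 890 × (17154.9 − 12) / (17154.9 + 890 − 2 × 12) = 890 × 17142.9 / 18020.9 ≈ 846.64 mm ≈ 0.847 m.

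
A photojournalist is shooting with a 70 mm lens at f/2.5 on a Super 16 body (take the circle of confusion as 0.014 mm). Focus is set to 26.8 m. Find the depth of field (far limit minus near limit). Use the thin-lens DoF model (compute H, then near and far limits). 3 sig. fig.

Hyperfocal distance H = f²/(N·c) + f = 70²/(2.5 × 0.014) + 70 = 4900/0.035 + 70 ≈ 140070.0 mm ≈ 140.1 m.
Near limit Dn = s·(H − f)/(H + s − 2f) = 26800 × (140070.0 − 70) / (140070.0 + 26800 − 2 × 70) = 26800 × 140000.0 / 166730.0 ≈ 22503 mm.
Far limit Df = s·(H − f)/(H − s) = 26800 × (140070.0 − 70) / (140070.0 − 26800) = 26800 × 140000.0 / 113270.0 ≈ 33124 mm.
Depth of field = Df − Dn = 33124 − 22503 ≈ 10621 mm ≈ 10.6 m.

10.6 m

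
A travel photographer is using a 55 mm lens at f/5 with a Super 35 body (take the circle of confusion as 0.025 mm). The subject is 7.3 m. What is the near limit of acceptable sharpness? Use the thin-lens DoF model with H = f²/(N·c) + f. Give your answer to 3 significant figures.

5.62 m

Hyperfocal distance H = f²/(N·c) + f = 55²/(5 × 0.025) + 55 = 3025/0.125 + 55 ≈ 24255.0 mm ≈ 24.25 m.
Near limit Dn = s·(H − f)/(H + s − 2f) = 7300 × (24255.0 − 55) / (24255.0 + 7300 − 2 × 55) = 7300 × 24200.0 / 31445.0 ≈ 5618.1 mm ≈ 5.62 m.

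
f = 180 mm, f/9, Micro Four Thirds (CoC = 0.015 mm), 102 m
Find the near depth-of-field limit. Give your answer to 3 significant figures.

71.6 m

Hyperfocal distance H = f²/(N·c) + f = 180²/(9 × 0.015) + 180 = 32400/0.135 + 180 ≈ 240180.0 mm ≈ 240.2 m.
Near limit Dn = s·(H − f)/(H + s − 2f) = 102000 × (240180.0 − 180) / (240180.0 + 102000 − 2 × 180) = 102000 × 240000.0 / 341820.0 ≈ 71617 mm ≈ 71.6 m.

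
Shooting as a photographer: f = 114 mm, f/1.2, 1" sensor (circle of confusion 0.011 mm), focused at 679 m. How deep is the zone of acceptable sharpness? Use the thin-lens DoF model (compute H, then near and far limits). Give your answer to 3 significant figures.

Hyperfocal distance H = f²/(N·c) + f = 114²/(1.2 × 0.011) + 114 = 12996/0.0132 + 114 ≈ 984659.5 mm ≈ 984.7 m.
Near limit Dn = s·(H − f)/(H + s − 2f) = 679000 × (984659.5 − 114) / (984659.5 + 679000 − 2 × 114) = 679000 × 984545.5 / 1663431.5 ≈ 401884 mm.
Far limit Df = s·(H − f)/(H − s) = 679000 × (984659.5 − 114) / (984659.5 − 679000) = 679000 × 984545.5 / 305659.5 ≈ 2187095 mm.
Depth of field = Df − Dn = 2187095 − 401884 ≈ 1785211 mm ≈ 1790 m.

1790 m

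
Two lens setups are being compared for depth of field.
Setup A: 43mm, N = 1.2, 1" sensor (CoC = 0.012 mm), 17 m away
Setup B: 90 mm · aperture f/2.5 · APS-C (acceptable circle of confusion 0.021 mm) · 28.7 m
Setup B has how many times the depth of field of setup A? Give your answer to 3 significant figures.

Setup A: H = 43²/(1.2×0.012) + 43 ≈ 128445.8 mm; DoF = Df − Dn = 19586.6 − 15016.9 ≈ 4569.7 mm.
Setup B: H = 90²/(2.5×0.021) + 90 ≈ 154375.7 mm; DoF = Df − Dn = 35234 − 24211 ≈ 11023 mm.
Ratio = 11023 / 4569.7 ≈ 2.41.

2.41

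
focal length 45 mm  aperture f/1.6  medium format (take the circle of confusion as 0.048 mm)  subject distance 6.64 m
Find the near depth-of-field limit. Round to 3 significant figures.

Hyperfocal distance H = f²/(N·c) + f = 45²/(1.6 × 0.048) + 45 = 2025/0.0768 + 45 ≈ 26412.2 mm ≈ 26.41 m.
Near limit Dn = s·(H − f)/(H + s − 2f) = 6640 × (26412.2 − 45) / (26412.2 + 6640 − 2 × 45) = 6640 × 26367.2 / 32962.2 ≈ 5311.5 mm ≈ 5.31 m.

5.31 m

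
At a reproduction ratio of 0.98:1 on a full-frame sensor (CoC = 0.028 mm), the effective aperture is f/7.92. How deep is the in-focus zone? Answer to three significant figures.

At magnification m, DoF ≈ 2·N_eff·c/m² = 2 × 7.92 × 0.028 / 0.98² = 0.4435 / 0.9604 ≈ 0.462 mm.

0.462 mm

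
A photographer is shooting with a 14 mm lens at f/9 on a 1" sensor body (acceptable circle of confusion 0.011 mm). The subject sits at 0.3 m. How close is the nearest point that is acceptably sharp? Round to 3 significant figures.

Hyperfocal distance H = f²/(N·c) + f = 14²/(9 × 0.011) + 14 = 196/0.099 + 14 ≈ 1993.8 mm ≈ 1.994 m.
Near limit Dn = s·(H − f)/(H + s − 2f) = 300 × (1993.8 − 14) / (1993.8 + 300 − 2 × 14) = 300 × 1979.8 / 2265.8 ≈ 262.13 mm.

262 mm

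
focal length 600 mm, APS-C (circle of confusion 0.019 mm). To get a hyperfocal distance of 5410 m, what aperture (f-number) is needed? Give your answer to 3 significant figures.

Rearrange H = f²/(N·c) + f for N: N = f² / ((H − f)·c).
N = 600² / ((5410000 − 600) × 0.019) = 360000 / 102779 ≈ 3.50.

f/3.50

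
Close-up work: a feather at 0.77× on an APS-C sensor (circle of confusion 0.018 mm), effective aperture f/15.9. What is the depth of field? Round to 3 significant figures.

0.965 mm

At magnification m, DoF ≈ 2·N_eff·c/m² = 2 × 15.9 × 0.018 / 0.77² = 0.5724 / 0.5929 ≈ 0.965 mm.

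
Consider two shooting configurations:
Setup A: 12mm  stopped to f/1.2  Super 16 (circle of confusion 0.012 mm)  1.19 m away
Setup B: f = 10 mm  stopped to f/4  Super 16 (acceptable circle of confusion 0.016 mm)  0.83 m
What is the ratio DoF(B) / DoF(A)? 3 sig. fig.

4.23

Setup A: H = 12²/(1.2×0.012) + 12 ≈ 10012.0 mm; DoF = Df − Dn = 1348.90 − 1064.59 ≈ 284.31 mm.
Setup B: H = 10²/(4×0.016) + 10 ≈ 1572.5 mm; DoF = Df − Dn = 1746.6 − 544.3 ≈ 1202.3 mm.
Ratio = 1202.3 / 284.31 ≈ 4.23.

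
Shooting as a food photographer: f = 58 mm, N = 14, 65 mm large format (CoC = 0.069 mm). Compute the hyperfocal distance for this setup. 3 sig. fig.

Hyperfocal distance H = f²/(N·c) + f = 58²/(14 × 0.069) + 58 = 3364/0.966 + 58 ≈ 3540.4 mm ≈ 3.54 m.

3.54 m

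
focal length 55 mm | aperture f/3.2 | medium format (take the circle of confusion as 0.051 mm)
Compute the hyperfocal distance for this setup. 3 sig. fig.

Hyperfocal distance H = f²/(N·c) + f = 55²/(3.2 × 0.051) + 55 = 3025/0.1632 + 55 ≈ 18590.5 mm ≈ 18.6 m.

18.6 m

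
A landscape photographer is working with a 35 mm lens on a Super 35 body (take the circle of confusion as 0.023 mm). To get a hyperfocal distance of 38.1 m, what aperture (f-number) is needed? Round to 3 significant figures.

Rearrange H = f²/(N·c) + f for N: N = f² / ((H − f)·c).
N = 35² / ((38100 − 35) × 0.023) = 1225 / 875.5 ≈ 1.40.

f/1.40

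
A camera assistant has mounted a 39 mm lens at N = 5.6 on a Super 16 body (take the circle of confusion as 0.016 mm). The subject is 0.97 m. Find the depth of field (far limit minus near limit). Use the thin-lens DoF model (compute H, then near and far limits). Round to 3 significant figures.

107 mm

Hyperfocal distance H = f²/(N·c) + f = 39²/(5.6 × 0.016) + 39 = 1521/0.0896 + 39 ≈ 17014.4 mm ≈ 17.01 m.
Near limit Dn = s·(H − f)/(H + s − 2f) = 970 × (17014.4 − 39) / (17014.4 + 970 − 2 × 39) = 970 × 16975.4 / 17906.4 ≈ 919.57 mm.
Far limit Df = s·(H − f)/(H − s) = 970 × (17014.4 − 39) / (17014.4 − 970) = 970 × 16975.4 / 16044.4 ≈ 1026.29 mm.
Depth of field = Df − Dn = 1026.29 − 919.57 ≈ 106.72 mm.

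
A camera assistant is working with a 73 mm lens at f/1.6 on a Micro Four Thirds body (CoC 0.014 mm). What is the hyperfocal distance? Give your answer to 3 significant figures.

Hyperfocal distance H = f²/(N·c) + f = 73²/(1.6 × 0.014) + 73 = 5329/0.0224 + 73 ≈ 237974.8 mm ≈ 238 m.

238 m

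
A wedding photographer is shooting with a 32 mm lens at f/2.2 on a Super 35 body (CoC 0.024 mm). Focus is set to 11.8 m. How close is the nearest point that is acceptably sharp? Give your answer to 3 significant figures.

7.34 m

Hyperfocal distance H = f²/(N·c) + f = 32²/(2.2 × 0.024) + 32 = 1024/0.0528 + 32 ≈ 19425.9 mm ≈ 19.43 m.
Near limit Dn = s·(H − f)/(H + s − 2f) = 11800 × (19425.9 − 32) / (19425.9 + 11800 − 2 × 32) = 11800 × 19393.9 / 31161.9 ≈ 7343.8 mm ≈ 7.34 m.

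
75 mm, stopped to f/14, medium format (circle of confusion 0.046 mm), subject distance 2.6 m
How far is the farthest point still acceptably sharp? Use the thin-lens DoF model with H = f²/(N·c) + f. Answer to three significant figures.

3.66 m

Hyperfocal distance H = f²/(N·c) + f = 75²/(14 × 0.046) + 75 = 5625/0.644 + 75 ≈ 8809.5 mm ≈ 8.809 m.
Far limit Df = s·(H − f)/(H − s) = 2600 × (8809.5 − 75) / (8809.5 − 2600) = 2600 × 8734.5 / 6209.5 ≈ 3657.3 mm ≈ 3.66 m.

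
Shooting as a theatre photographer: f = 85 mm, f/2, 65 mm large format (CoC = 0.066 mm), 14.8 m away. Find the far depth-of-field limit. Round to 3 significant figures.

20.2 m

Hyperfocal distance H = f²/(N·c) + f = 85²/(2 × 0.066) + 85 = 7225/0.132 + 85 ≈ 54819.8 mm ≈ 54.82 m.
Far limit Df = s·(H − f)/(H − s) = 14800 × (54819.8 − 85) / (54819.8 − 14800) = 14800 × 54734.8 / 40019.8 ≈ 20242 mm ≈ 20.2 m.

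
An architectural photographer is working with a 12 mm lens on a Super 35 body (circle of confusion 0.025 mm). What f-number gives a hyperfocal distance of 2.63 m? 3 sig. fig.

f/2.20

Rearrange H = f²/(N·c) + f for N: N = f² / ((H − f)·c).
N = 12² / ((2630 − 12) × 0.025) = 144 / 65.45 ≈ 2.20.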